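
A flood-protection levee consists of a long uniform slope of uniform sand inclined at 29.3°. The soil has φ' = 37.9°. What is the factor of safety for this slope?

For a dry cohesionless infinite slope the factor of safety is FS = tanφ' / tanβ.
FS = tan37.9° / tan29.3° = 0.7785 / 0.5612 = 1.387

FS = 1.39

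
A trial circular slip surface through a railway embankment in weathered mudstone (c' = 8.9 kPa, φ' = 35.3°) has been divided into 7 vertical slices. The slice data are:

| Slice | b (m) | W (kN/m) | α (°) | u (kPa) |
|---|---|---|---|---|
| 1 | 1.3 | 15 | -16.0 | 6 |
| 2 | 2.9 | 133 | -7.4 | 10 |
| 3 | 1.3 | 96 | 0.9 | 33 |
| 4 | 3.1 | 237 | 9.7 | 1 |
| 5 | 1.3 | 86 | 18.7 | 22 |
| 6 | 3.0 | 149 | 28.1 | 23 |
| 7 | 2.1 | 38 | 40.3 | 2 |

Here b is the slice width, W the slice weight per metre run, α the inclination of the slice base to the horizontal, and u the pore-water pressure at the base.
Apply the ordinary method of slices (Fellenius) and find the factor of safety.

FS = 3.60

Ordinary method of slices: FS = Σ[c'·Δl_i + (W_i cosα_i − u_i·Δl_i)·tanφ'] / Σ W_i sinα_i, with Δl_i = b_i / cosα_i.
Slice 1: Δl = 1.3/cos(-16.0°) = 1.352 m; N'_1 = 15·cos(-16.0°) − 6·1.352 = 6.3; c'Δl = 12.04; W sinα = -4.1
Slice 2: Δl = 2.9/cos(-7.4°) = 2.924 m; N'_2 = 133·cos(-7.4°) − 10·2.924 = 102.6; c'Δl = 26.03; W sinα = -17.1
Slice 3: Δl = 1.3/cos0.9° = 1.300 m; N'_3 = 96·cos0.9° − 33·1.300 = 53.1; c'Δl = 11.57; W sinα = 1.5
Slice 4: Δl = 3.1/cos9.7° = 3.145 m; N'_4 = 237·cos9.7° − 1·3.145 = 230.5; c'Δl = 27.99; W sinα = 39.9
Slice 5: Δl = 1.3/cos18.7° = 1.372 m; N'_5 = 86·cos18.7° − 22·1.372 = 51.3; c'Δl = 12.21; W sinα = 27.6
Slice 6: Δl = 3.0/cos28.1° = 3.401 m; N'_6 = 149·cos28.1° − 23·3.401 = 53.2; c'Δl = 30.27; W sinα = 70.2
Slice 7: Δl = 2.1/cos40.3° = 2.753 m; N'_7 = 38·cos40.3° − 2·2.753 = 23.5; c'Δl = 24.51; W sinα = 24.6
Σc'Δl = 144.6 kN/m; ΣN' = 520.5 kN/m; ΣW sinα = 142.5 kN/m
Resisting = 144.6 + 520.5·tan35.3° = 144.6 + 368.5 = 513.1 kN/m
FS = 513.1 / 142.5 = 3.601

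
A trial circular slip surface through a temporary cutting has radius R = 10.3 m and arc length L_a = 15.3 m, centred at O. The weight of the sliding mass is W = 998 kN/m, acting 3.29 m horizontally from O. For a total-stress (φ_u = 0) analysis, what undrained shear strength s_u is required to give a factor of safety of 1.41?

FS = s_u·L_a·R / (W·d), so s_u = FS·W·d / (L_a·R).
s_u = 1.41·998·3.29 / (15.30·10.3) = 4629.6 / 157.59 = 29.38 kPa

s_u = 29.4 kPa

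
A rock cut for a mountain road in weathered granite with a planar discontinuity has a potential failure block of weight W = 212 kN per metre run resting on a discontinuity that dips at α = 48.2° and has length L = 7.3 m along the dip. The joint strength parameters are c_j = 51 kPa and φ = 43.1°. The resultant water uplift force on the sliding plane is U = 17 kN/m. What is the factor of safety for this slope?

Resolving the block weight along and normal to the plane and applying the Mohr–Coulomb strength on the joint:
N' = W cosα − U = 212·cos48.2° − 17 = 124.3 kN/m
Driving force T = W sinα = 212·sin48.2° = 158.0 kN/m
Resisting force R = c_j·L + N'·tanφ = 51·7.3 + 124.3·tan43.1° = 372.3 + 116.3 = 488.6 kN/m
FS = R / T = 488.6 / 158.0 = 3.092

FS = 3.09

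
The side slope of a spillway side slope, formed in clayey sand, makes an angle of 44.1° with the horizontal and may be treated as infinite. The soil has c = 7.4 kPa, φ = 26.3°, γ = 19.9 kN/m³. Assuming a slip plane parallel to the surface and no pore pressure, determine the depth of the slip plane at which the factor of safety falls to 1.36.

z = 0.88 m

Setting FS = 1.36 in FS = [c + γz cos²β tanφ] / [γz sinβ cosβ] and solving for z:
z = c / [γ cosβ (FS·sinβ − cosβ·tanφ)]
  = 7.4 / [19.9·cos44.1°·(1.36·sin44.1° − cos44.1°·tan26.3°)]
  = 7.4 / [19.9·0.7181·(1.36·0.6959 − 0.7181·0.4942)]
  = 7.4 / 8.4533 = 0.875 m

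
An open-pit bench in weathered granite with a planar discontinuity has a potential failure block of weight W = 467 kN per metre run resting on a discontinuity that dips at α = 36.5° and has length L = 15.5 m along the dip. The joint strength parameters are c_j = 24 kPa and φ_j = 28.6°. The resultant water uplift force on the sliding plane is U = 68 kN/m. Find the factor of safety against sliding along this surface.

Resolving the block weight along and normal to the plane and applying the Mohr–Coulomb strength on the joint:
N' = W cosα − U = 467·cos36.5° − 68 = 307.4 kN/m
Driving force T = W sinα = 467·sin36.5° = 277.8 kN/m
Resisting force R = c_j·L + N'·tanφ_j = 24·15.5 + 307.4·tan28.6° = 372.0 + 167.6 = 539.6 kN/m
FS = R / T = 539.6 / 277.8 = 1.943

FS = 1.94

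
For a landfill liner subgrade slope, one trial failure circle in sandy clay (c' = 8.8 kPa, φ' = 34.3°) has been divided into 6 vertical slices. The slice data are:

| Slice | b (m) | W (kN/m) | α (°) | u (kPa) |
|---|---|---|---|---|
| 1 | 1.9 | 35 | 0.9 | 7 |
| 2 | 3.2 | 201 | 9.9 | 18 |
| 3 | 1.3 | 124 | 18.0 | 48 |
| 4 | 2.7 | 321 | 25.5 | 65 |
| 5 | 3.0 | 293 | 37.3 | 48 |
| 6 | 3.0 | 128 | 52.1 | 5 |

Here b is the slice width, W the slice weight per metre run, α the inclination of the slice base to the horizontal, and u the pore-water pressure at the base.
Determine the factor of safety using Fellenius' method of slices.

FS = 0.90

Ordinary method of slices: FS = Σ[c'·Δl_i + (W_i cosα_i − u_i·Δl_i)·tanφ'] / Σ W_i sinα_i, with Δl_i = b_i / cosα_i.
Slice 1: Δl = 1.9/cos0.9° = 1.900 m; N'_1 = 35·cos0.9° − 7·1.900 = 21.7; c'Δl = 16.72; W sinα = 0.5
Slice 2: Δl = 3.2/cos9.9° = 3.248 m; N'_2 = 201·cos9.9° − 18·3.248 = 139.5; c'Δl = 28.59; W sinα = 34.6
Slice 3: Δl = 1.3/cos18.0° = 1.367 m; N'_3 = 124·cos18.0° − 48·1.367 = 52.3; c'Δl = 12.03; W sinα = 38.3
Slice 4: Δl = 2.7/cos25.5° = 2.991 m; N'_4 = 321·cos25.5° − 65·2.991 = 95.3; c'Δl = 26.32; W sinα = 138.2
Slice 5: Δl = 3.0/cos37.3° = 3.771 m; N'_5 = 293·cos37.3° − 48·3.771 = 52.0; c'Δl = 33.19; W sinα = 177.6
Slice 6: Δl = 3.0/cos52.1° = 4.884 m; N'_6 = 128·cos52.1° − 5·4.884 = 54.2; c'Δl = 42.98; W sinα = 101.0
Σc'Δl = 159.8 kN/m; ΣN' = 415.1 kN/m; ΣW sinα = 490.2 kN/m
Resisting = 159.8 + 415.1·tan34.3° = 159.8 + 283.2 = 443.0 kN/m
FS = 443.0 / 490.2 = 0.904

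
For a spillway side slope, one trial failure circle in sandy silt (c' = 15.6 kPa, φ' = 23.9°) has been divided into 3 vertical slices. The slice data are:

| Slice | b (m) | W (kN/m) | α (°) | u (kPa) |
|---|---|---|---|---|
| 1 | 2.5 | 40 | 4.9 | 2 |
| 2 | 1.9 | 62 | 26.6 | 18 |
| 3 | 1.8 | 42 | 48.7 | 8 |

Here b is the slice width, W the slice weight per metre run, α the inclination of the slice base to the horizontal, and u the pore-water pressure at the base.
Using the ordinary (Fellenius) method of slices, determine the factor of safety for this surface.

Ordinary method of slices: FS = Σ[c'·Δl_i + (W_i cosα_i − u_i·Δl_i)·tanφ'] / Σ W_i sinα_i, with Δl_i = b_i / cosα_i.
Slice 1: Δl = 2.5/cos4.9° = 2.509 m; N'_1 = 40·cos4.9° − 2·2.509 = 34.8; c'Δl = 39.14; W sinα = 3.4
Slice 2: Δl = 1.9/cos26.6° = 2.125 m; N'_2 = 62·cos26.6° − 18·2.125 = 17.2; c'Δl = 33.15; W sinα = 27.8
Slice 3: Δl = 1.8/cos48.7° = 2.727 m; N'_3 = 42·cos48.7° − 8·2.727 = 5.9; c'Δl = 42.55; W sinα = 31.6
Σc'Δl = 114.8 kN/m; ΣN' = 57.9 kN/m; ΣW sinα = 62.7 kN/m
Resisting = 114.8 + 57.9·tan23.9° = 114.8 + 25.7 = 140.5 kN/m
FS = 140.5 / 62.7 = 2.240

FS = 2.24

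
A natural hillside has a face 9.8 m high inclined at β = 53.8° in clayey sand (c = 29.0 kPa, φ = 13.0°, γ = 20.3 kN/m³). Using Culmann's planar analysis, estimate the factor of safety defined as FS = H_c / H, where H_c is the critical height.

FS = 1.89

H_c = (4c/γ) · sinβ cosφ / [1 − cos(β − φ)]
    = (4·29.0/20.3) · sin53.8°·cos13.0° / [1 − cos40.8°]
    = 5.714 · 0.7863 / 0.2430 = 18.49 m
FS = H_c / H = 18.49 / 9.8 = 1.887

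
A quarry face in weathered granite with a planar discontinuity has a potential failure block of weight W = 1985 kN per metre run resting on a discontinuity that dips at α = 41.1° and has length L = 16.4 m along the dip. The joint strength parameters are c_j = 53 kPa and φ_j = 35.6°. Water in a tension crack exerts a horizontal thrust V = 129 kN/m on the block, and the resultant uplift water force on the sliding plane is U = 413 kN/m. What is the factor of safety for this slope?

FS = 1.13

Resolving the block weight along and normal to the plane and applying the Mohr–Coulomb strength on the joint:
N' = W cosα − U − V sinα = 1985·cos41.1° − 413 − 129·sin41.1° = 998.0 kN/m
Driving force T = W sinα + V cosα = 1985·sin41.1° + 129·cos41.1° = 1402.1 kN/m
Resisting force R = c_j·L + N'·tanφ_j = 53·16.4 + 998.0·tan35.6° = 869.2 + 714.5 = 1583.7 kN/m
FS = R / T = 1583.7 / 1402.1 = 1.130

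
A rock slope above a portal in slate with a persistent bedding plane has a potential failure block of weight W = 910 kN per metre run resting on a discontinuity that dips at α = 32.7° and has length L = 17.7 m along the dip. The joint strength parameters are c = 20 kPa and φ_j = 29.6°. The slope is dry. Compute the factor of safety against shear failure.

Resolving the block weight along and normal to the plane and applying the Mohr–Coulomb strength on the joint:
N' = W cosα = 910·cos32.7° = 765.8 kN/m
Driving force T = W sinα = 910·sin32.7° = 491.6 kN/m
Resisting force R = c·L + N'·tanφ_j = 20·17.7 + 765.8·tan29.6° = 354.0 + 435.0 = 789.0 kN/m
FS = R / T = 789.0 / 491.6 = 1.605

FS = 1.60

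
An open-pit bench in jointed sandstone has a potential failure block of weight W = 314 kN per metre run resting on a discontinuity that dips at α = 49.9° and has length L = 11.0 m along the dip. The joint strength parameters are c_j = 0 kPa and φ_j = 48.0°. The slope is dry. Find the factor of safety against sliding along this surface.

FS = 0.94

Resolving the block weight along and normal to the plane and applying the Mohr–Coulomb strength on the joint:
N' = W cosα = 314·cos49.9° = 202.3 kN/m
Driving force T = W sinα = 314·sin49.9° = 240.2 kN/m
Resisting force R = c_j·L + N'·tanφ_j = 0·11.0 + 202.3·tan48.0° = 0.0 + 224.6 = 224.6 kN/m
FS = R / T = 224.6 / 240.2 = 0.935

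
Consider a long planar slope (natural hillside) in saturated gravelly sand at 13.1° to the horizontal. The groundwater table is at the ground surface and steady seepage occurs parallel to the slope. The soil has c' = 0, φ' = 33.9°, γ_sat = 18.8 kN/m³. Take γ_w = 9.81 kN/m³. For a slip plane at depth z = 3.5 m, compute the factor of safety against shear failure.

FS = 1.38

With seepage parallel to the slope and the water table at the surface, the effective normal stress on the slip plane uses the buoyant unit weight γ' = γ_sat − γ_w while the driving shear stress uses γ_sat:
FS = [c' + γ' z cos²β tanφ'] / [γ_sat z sinβ cosβ]
(For c' = 0 this reduces to FS = (γ'/γ_sat)·tanφ'/tanβ.)
γ' = 18.8 − 9.81 = 8.99 kN/m³
Numerator = 0.0 + 8.99·3.5·cos²13.1°·tan33.9° = 0.0 + 8.99·3.5·0.9486·0.6720 = 20.057 kPa
Denominator = 18.8·3.5·sin13.1°·cos13.1° = 18.8·3.5·0.2267·0.9740 = 14.526 kPa
FS = 20.057 / 14.526 = 1.381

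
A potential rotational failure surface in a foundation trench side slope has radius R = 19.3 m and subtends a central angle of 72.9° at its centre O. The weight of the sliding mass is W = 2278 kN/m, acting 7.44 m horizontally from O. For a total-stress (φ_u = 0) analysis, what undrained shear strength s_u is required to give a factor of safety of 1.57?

FS = s_u·L_a·R / (W·d), so s_u = FS·W·d / (L_a·R).
Arc length L_a = R·θ = 19.3·(72.9°·π/180) = 19.3·1.2723 = 24.56 m
s_u = 1.57·2278·7.44 / (24.56·19.3) = 26608.9 / 473.94 = 56.14 kPa

s_u = 56.1 kPa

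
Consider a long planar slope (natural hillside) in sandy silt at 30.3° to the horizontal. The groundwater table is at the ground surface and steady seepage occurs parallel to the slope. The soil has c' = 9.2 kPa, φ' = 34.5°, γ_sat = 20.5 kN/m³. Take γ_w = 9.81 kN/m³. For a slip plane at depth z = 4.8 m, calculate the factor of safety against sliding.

With seepage parallel to the slope and the water table at the surface, the effective normal stress on the slip plane uses the buoyant unit weight γ' = γ_sat − γ_w while the driving shear stress uses γ_sat:
FS = [c' + γ' z cos²β tanφ'] / [γ_sat z sinβ cosβ]
γ' = 20.5 − 9.81 = 10.69 kN/m³
Numerator = 9.2 + 10.69·4.8·cos²30.3°·tan34.5° = 9.2 + 10.69·4.8·0.7455·0.6873 = 35.489 kPa
Denominator = 20.5·4.8·sin30.3°·cos30.3° = 20.5·4.8·0.5045·0.8634 = 42.864 kPa
FS = 35.489 / 42.864 = 0.828

FS = 0.83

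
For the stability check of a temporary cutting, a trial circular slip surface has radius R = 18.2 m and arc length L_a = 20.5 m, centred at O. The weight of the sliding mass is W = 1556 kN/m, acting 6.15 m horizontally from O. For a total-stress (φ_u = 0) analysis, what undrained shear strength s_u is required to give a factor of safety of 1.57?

s_u = 40.3 kPa

FS = s_u·L_a·R / (W·d), so s_u = FS·W·d / (L_a·R).
s_u = 1.57·1556·6.15 / (20.50·18.2) = 15024.0 / 373.10 = 40.27 kPa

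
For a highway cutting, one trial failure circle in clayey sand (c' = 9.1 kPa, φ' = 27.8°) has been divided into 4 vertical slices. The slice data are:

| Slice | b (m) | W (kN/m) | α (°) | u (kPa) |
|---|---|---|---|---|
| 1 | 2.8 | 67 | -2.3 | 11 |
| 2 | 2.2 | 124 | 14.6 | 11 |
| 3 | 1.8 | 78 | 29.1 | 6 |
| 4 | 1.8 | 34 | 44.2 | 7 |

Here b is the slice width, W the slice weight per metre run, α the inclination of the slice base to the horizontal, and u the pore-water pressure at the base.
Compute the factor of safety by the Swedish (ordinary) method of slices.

Ordinary method of slices: FS = Σ[c'·Δl_i + (W_i cosα_i − u_i·Δl_i)·tanφ'] / Σ W_i sinα_i, with Δl_i = b_i / cosα_i.
Slice 1: Δl = 2.8/cos(-2.3°) = 2.802 m; N'_1 = 67·cos(-2.3°) − 11·2.802 = 36.1; c'Δl = 25.50; W sinα = -2.7
Slice 2: Δl = 2.2/cos14.6° = 2.273 m; N'_2 = 124·cos14.6° − 11·2.273 = 95.0; c'Δl = 20.69; W sinα = 31.3
Slice 3: Δl = 1.8/cos29.1° = 2.060 m; N'_3 = 78·cos29.1° − 6·2.060 = 55.8; c'Δl = 18.75; W sinα = 37.9
Slice 4: Δl = 1.8/cos44.2° = 2.511 m; N'_4 = 34·cos44.2° − 7·2.511 = 6.8; c'Δl = 22.85; W sinα = 23.7
Σc'Δl = 87.8 kN/m; ΣN' = 193.7 kN/m; ΣW sinα = 90.2 kN/m
Resisting = 87.8 + 193.7·tan27.8° = 87.8 + 102.1 = 189.9 kN/m
FS = 189.9 / 90.2 = 2.105

FS = 2.11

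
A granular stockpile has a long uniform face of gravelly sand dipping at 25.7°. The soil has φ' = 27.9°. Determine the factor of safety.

For a dry cohesionless infinite slope the factor of safety is FS = tanφ' / tanβ.
FS = tan27.9° / tan25.7° = 0.5295 / 0.4813 = 1.100

FS = 1.10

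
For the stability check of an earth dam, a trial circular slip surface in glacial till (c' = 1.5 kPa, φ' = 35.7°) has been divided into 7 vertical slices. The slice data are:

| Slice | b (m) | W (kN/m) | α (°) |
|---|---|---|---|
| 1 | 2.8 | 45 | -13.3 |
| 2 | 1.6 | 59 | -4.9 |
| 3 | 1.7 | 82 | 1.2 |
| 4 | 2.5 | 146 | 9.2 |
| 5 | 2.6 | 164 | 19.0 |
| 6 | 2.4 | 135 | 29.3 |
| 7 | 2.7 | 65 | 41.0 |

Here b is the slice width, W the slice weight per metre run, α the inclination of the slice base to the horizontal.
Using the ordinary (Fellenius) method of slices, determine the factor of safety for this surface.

Ordinary method of slices: FS = Σ[c'·Δl_i + (W_i cosα_i)·tanφ'] / Σ W_i sinα_i, with Δl_i = b_i / cosα_i.
Slice 1: Δl = 2.8/cos(-13.3°) = 2.877 m; N'_1 = 45·cos(-13.3°) = 43.8; c'Δl = 4.32; W sinα = -10.4
Slice 2: Δl = 1.6/cos(-4.9°) = 1.606 m; N'_2 = 59·cos(-4.9°) = 58.8; c'Δl = 2.41; W sinα = -5.0
Slice 3: Δl = 1.7/cos1.2° = 1.700 m; N'_3 = 82·cos1.2° = 82.0; c'Δl = 2.55; W sinα = 1.7
Slice 4: Δl = 2.5/cos9.2° = 2.533 m; N'_4 = 146·cos9.2° = 144.1; c'Δl = 3.80; W sinα = 23.3
Slice 5: Δl = 2.6/cos19.0° = 2.750 m; N'_5 = 164·cos19.0° = 155.1; c'Δl = 4.12; W sinα = 53.4
Slice 6: Δl = 2.4/cos29.3° = 2.752 m; N'_6 = 135·cos29.3° = 117.7; c'Δl = 4.13; W sinα = 66.1
Slice 7: Δl = 2.7/cos41.0° = 3.578 m; N'_7 = 65·cos41.0° = 49.1; c'Δl = 5.37; W sinα = 42.6
Σc'Δl = 26.7 kN/m; ΣN' = 650.5 kN/m; ΣW sinα = 171.8 kN/m
Resisting = 26.7 + 650.5·tan35.7° = 26.7 + 467.5 = 494.1 kN/m
FS = 494.1 / 171.8 = 2.877

FS = 2.88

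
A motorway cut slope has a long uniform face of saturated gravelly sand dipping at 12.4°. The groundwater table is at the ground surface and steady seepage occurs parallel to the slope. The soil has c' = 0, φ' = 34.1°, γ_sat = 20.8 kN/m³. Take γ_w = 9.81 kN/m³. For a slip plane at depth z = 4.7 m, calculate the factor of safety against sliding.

FS = 1.63

With seepage parallel to the slope and the water table at the surface, the effective normal stress on the slip plane uses the buoyant unit weight γ' = γ_sat − γ_w while the driving shear stress uses γ_sat:
FS = [c' + γ' z cos²β tanφ'] / [γ_sat z sinβ cosβ]
(For c' = 0 this reduces to FS = (γ'/γ_sat)·tanφ'/tanβ.)
γ' = 20.8 − 9.81 = 10.99 kN/m³
Numerator = 0.0 + 10.99·4.7·cos²12.4°·tan34.1° = 0.0 + 10.99·4.7·0.9539·0.6771 = 33.359 kPa
Denominator = 20.8·4.7·sin12.4°·cos12.4° = 20.8·4.7·0.2147·0.9767 = 20.503 kPa
FS = 33.359 / 20.503 = 1.627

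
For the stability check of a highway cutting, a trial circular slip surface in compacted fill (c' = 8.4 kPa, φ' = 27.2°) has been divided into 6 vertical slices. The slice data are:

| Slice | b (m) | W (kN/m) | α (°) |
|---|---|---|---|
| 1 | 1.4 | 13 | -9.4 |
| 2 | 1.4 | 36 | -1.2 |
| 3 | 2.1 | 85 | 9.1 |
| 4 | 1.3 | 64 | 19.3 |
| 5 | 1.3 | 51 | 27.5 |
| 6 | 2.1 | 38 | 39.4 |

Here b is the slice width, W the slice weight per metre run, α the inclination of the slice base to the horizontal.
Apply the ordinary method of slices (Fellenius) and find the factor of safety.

FS = 2.85

Ordinary method of slices: FS = Σ[c'·Δl_i + (W_i cosα_i)·tanφ'] / Σ W_i sinα_i, with Δl_i = b_i / cosα_i.
Slice 1: Δl = 1.4/cos(-9.4°) = 1.419 m; N'_1 = 13·cos(-9.4°) = 12.8; c'Δl = 11.92; W sinα = -2.1
Slice 2: Δl = 1.4/cos(-1.2°) = 1.400 m; N'_2 = 36·cos(-1.2°) = 36.0; c'Δl = 11.76; W sinα = -0.8
Slice 3: Δl = 2.1/cos9.1° = 2.127 m; N'_3 = 85·cos9.1° = 83.9; c'Δl = 17.86; W sinα = 13.4
Slice 4: Δl = 1.3/cos19.3° = 1.377 m; N'_4 = 64·cos19.3° = 60.4; c'Δl = 11.57; W sinα = 21.2
Slice 5: Δl = 1.3/cos27.5° = 1.466 m; N'_5 = 51·cos27.5° = 45.2; c'Δl = 12.31; W sinα = 23.5
Slice 6: Δl = 2.1/cos39.4° = 2.718 m; N'_6 = 38·cos39.4° = 29.4; c'Δl = 22.83; W sinα = 24.1
Σc'Δl = 88.3 kN/m; ΣN' = 267.8 kN/m; ΣW sinα = 79.4 kN/m
Resisting = 88.3 + 267.8·tan27.2° = 88.3 + 137.6 = 225.9 kN/m
FS = 225.9 / 79.4 = 2.845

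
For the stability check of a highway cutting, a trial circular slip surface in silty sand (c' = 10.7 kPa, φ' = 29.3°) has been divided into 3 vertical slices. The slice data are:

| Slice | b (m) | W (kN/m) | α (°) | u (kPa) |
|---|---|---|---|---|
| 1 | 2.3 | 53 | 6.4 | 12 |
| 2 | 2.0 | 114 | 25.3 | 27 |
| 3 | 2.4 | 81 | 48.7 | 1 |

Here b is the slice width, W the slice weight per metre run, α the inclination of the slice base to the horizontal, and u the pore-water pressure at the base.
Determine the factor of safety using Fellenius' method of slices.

FS = 1.33

Ordinary method of slices: FS = Σ[c'·Δl_i + (W_i cosα_i − u_i·Δl_i)·tanφ'] / Σ W_i sinα_i, with Δl_i = b_i / cosα_i.
Slice 1: Δl = 2.3/cos6.4° = 2.314 m; N'_1 = 53·cos6.4° − 12·2.314 = 24.9; c'Δl = 24.76; W sinα = 5.9
Slice 2: Δl = 2.0/cos25.3° = 2.212 m; N'_2 = 114·cos25.3° − 27·2.212 = 43.3; c'Δl = 23.67; W sinα = 48.7
Slice 3: Δl = 2.4/cos48.7° = 3.636 m; N'_3 = 81·cos48.7° − 1·3.636 = 49.8; c'Δl = 38.91; W sinα = 60.9
Σc'Δl = 87.3 kN/m; ΣN' = 118.1 kN/m; ΣW sinα = 115.5 kN/m
Resisting = 87.3 + 118.1·tan29.3° = 87.3 + 66.3 = 153.6 kN/m
FS = 153.6 / 115.5 = 1.330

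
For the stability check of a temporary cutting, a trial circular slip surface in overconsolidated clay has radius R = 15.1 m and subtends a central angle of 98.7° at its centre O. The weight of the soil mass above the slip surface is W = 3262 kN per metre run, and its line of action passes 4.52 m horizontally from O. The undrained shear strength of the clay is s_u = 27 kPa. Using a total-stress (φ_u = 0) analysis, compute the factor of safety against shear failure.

FS = 0.72

Taking moments about the centre O, the resisting moment is provided by the undrained shear strength acting along the arc:
Arc length L_a = R·θ = 15.1·(98.7°·π/180) = 15.1·1.7226 = 26.01 m
M_R = s_u·L_a·R = 27·26.01·15.1 = 10605.0 kN·m/m
M_D = W·d = 3262·4.52 = 14744.2 kN·m/m
FS = M_R / M_D = 10605.0 / 14744.2 = 0.719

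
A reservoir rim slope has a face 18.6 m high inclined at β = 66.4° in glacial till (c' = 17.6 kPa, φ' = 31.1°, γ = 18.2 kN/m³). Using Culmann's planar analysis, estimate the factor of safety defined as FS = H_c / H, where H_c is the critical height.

FS = 0.89

H_c = (4c'/γ) · sinβ cosφ' / [1 − cos(β − φ')]
    = (4·17.6/18.2) · sin66.4°·cos31.1° / [1 − cos35.3°]
    = 3.868 · 0.7847 / 0.1839 = 16.51 m
FS = H_c / H = 16.51 / 18.6 = 0.888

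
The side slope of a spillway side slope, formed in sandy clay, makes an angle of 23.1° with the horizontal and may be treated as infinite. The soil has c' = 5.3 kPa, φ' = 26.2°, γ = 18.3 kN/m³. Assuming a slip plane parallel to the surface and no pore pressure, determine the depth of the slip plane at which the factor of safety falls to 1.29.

Setting FS = 1.29 in FS = [c' + γz cos²β tanφ'] / [γz sinβ cosβ] and solving for z:
z = c' / [γ cosβ (FS·sinβ − cosβ·tanφ')]
  = 5.3 / [18.3·cos23.1°·(1.29·sin23.1° − cos23.1°·tan26.2°)]
  = 5.3 / [18.3·0.9198·(1.29·0.3923 − 0.9198·0.4921)]
  = 5.3 / 0.9007 = 5.885 m

z = 5.88 m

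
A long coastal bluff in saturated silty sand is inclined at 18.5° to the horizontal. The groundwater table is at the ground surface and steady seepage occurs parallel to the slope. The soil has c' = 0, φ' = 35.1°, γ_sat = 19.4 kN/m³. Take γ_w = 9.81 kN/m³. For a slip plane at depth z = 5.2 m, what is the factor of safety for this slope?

With seepage parallel to the slope and the water table at the surface, the effective normal stress on the slip plane uses the buoyant unit weight γ' = γ_sat − γ_w while the driving shear stress uses γ_sat:
FS = [c' + γ' z cos²β tanφ'] / [γ_sat z sinβ cosβ]
(For c' = 0 this reduces to FS = (γ'/γ_sat)·tanφ'/tanβ.)
γ' = 19.4 − 9.81 = 9.59 kN/m³
Numerator = 0.0 + 9.59·5.2·cos²18.5°·tan35.1° = 0.0 + 9.59·5.2·0.8993·0.7028 = 31.519 kPa
Denominator = 19.4·5.2·sin18.5°·cos18.5° = 19.4·5.2·0.3173·0.9483 = 30.356 kPa
FS = 31.519 / 30.356 = 1.038

FS = 1.04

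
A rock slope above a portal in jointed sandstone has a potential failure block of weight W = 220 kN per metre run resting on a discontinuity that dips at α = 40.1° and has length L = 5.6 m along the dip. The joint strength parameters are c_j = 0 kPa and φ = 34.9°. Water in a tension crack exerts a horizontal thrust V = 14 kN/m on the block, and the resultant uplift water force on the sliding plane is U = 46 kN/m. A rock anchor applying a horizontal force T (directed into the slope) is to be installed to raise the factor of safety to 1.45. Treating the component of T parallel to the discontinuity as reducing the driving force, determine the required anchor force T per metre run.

Resolving forces along and normal to the sliding plane, with the horizontal anchor force T adding T·sinα to the effective normal force and T·cosα acting up the plane against the driving force:
FS = [c_jL + (W cosα − U − V sinα + T sinα) tanφ] / [W sinα + V cosα − T cosα]
Without the anchor: N' = 113.3 kN/m, driving T_d = 152.4 kN/m, resisting R = 0·5.6 + 113.3·tan34.9° = 79.0 kN/m, FS = 0.52.
Setting FS = 1.45 and solving for T:
1.45·(152.4 − T cos40.1°) = 79.0 + T sin40.1°·tan34.9°
T·(sin40.1°·tan34.9° + 1.45·cos40.1°) = 1.45·152.4 − 79.0
T·(0.6441·0.6976 + 1.45·0.7649) = 221.0 − 79.0 = 142.0
T·1.5585 = 142.0
T = 91.1 kN/m

T = 91 kN/m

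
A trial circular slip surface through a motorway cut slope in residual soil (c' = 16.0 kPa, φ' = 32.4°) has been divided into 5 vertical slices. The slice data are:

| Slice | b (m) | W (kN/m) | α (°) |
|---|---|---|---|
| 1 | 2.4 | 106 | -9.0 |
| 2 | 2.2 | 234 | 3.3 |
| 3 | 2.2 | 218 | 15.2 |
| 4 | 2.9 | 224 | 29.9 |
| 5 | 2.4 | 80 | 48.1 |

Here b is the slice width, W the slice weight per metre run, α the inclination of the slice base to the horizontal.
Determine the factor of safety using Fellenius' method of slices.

FS = 3.23

Ordinary method of slices: FS = Σ[c'·Δl_i + (W_i cosα_i)·tanφ'] / Σ W_i sinα_i, with Δl_i = b_i / cosα_i.
Slice 1: Δl = 2.4/cos(-9.0°) = 2.430 m; N'_1 = 106·cos(-9.0°) = 104.7; c'Δl = 38.88; W sinα = -16.6
Slice 2: Δl = 2.2/cos3.3° = 2.204 m; N'_2 = 234·cos3.3° = 233.6; c'Δl = 35.26; W sinα = 13.5
Slice 3: Δl = 2.2/cos15.2° = 2.280 m; N'_3 = 218·cos15.2° = 210.4; c'Δl = 36.48; W sinα = 57.2
Slice 4: Δl = 2.9/cos29.9° = 3.345 m; N'_4 = 224·cos29.9° = 194.2; c'Δl = 53.52; W sinα = 111.7
Slice 5: Δl = 2.4/cos48.1° = 3.594 m; N'_5 = 80·cos48.1° = 53.4; c'Δl = 57.50; W sinα = 59.5
Σc'Δl = 221.6 kN/m; ΣN' = 796.3 kN/m; ΣW sinα = 225.3 kN/m
Resisting = 221.6 + 796.3·tan32.4° = 221.6 + 505.3 = 727.0 kN/m
FS = 727.0 / 225.3 = 3.227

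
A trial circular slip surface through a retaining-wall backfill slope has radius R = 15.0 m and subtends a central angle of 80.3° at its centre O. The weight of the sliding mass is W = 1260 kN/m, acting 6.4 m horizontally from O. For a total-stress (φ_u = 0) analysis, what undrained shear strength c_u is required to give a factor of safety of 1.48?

FS = c_u·L_a·R / (W·d), so c_u = FS·W·d / (L_a·R).
Arc length L_a = R·θ = 15.0·(80.3°·π/180) = 15.0·1.4015 = 21.02 m
c_u = 1.48·1260·6.4 / (21.02·15.0) = 11934.7 / 315.34 = 37.85 kPa

c_u = 37.8 kPa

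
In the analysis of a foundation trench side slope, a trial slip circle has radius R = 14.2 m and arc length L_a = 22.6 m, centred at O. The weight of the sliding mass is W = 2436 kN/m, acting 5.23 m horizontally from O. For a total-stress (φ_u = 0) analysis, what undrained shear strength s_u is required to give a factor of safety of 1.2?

s_u = 47.6 kPa

FS = s_u·L_a·R / (W·d), so s_u = FS·W·d / (L_a·R).
s_u = 1.2·2436·5.23 / (22.60·14.2) = 15288.3 / 320.92 = 47.64 kPa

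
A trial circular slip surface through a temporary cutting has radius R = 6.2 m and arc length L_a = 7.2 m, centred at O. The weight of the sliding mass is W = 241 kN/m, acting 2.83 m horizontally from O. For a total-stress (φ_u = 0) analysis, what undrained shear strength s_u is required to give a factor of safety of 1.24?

s_u = 18.9 kPa

FS = s_u·L_a·R / (W·d), so s_u = FS·W·d / (L_a·R).
s_u = 1.24·241·2.83 / (7.20·6.2) = 845.7 / 44.64 = 18.95 kPa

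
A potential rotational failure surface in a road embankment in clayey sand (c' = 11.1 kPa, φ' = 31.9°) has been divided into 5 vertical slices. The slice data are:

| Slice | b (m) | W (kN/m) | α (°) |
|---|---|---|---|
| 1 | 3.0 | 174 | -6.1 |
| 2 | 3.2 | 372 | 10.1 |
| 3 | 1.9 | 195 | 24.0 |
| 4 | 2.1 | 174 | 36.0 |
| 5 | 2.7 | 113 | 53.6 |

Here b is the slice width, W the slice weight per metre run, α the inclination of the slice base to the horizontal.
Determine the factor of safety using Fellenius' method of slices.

FS = 2.34

Ordinary method of slices: FS = Σ[c'·Δl_i + (W_i cosα_i)·tanφ'] / Σ W_i sinα_i, with Δl_i = b_i / cosα_i.
Slice 1: Δl = 3.0/cos(-6.1°) = 3.017 m; N'_1 = 174·cos(-6.1°) = 173.0; c'Δl = 33.49; W sinα = -18.5
Slice 2: Δl = 3.2/cos10.1° = 3.250 m; N'_2 = 372·cos10.1° = 366.2; c'Δl = 36.08; W sinα = 65.2
Slice 3: Δl = 1.9/cos24.0° = 2.080 m; N'_3 = 195·cos24.0° = 178.1; c'Δl = 23.09; W sinα = 79.3
Slice 4: Δl = 2.1/cos36.0° = 2.596 m; N'_4 = 174·cos36.0° = 140.8; c'Δl = 28.81; W sinα = 102.3
Slice 5: Δl = 2.7/cos53.6° = 4.550 m; N'_5 = 113·cos53.6° = 67.1; c'Δl = 50.50; W sinα = 91.0
Σc'Δl = 172.0 kN/m; ΣN' = 925.2 kN/m; ΣW sinα = 319.3 kN/m
Resisting = 172.0 + 925.2·tan31.9° = 172.0 + 575.9 = 747.9 kN/m
FS = 747.9 / 319.3 = 2.342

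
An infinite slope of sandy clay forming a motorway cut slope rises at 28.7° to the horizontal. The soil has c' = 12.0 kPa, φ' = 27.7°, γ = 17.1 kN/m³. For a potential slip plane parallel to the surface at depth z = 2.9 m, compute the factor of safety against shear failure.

FS = 1.53

For an infinite slope with a slip plane parallel to the surface (no pore pressure): FS = [c' + γz cos²β tanφ'] / [γz sinβ cosβ].
γz = 17.1·2.9 = 49.59 kN/m²
Numerator = 12.0 + 49.59·cos²28.7°·tan27.7° = 12.0 + 49.59·0.7694·0.5250 = 32.031 kPa
Denominator = 49.59·sin28.7°·cos28.7° = 49.59·0.4802·0.8771 = 20.889 kPa
FS = 32.031 / 20.889 = 1.533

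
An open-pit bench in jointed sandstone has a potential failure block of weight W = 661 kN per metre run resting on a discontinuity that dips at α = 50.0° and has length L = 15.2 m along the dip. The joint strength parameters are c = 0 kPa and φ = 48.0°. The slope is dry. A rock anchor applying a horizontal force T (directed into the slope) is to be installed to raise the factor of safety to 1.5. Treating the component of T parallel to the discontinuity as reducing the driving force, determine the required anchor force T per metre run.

T = 158 kN/m

Resolving forces along and normal to the sliding plane, with the horizontal anchor force T adding T·sinα to the effective normal force and T·cosα acting up the plane against the driving force:
FS = [cL + (W cosα + T sinα) tanφ] / [W sinα − T cosα]
Without the anchor: N' = 424.9 kN/m, driving T_d = 506.4 kN/m, resisting R = 0·15.2 + 424.9·tan48.0° = 471.9 kN/m, FS = 0.93.
Setting FS = 1.5 and solving for T:
1.5·(506.4 − T cos50.0°) = 471.9 + T sin50.0°·tan48.0°
T·(sin50.0°·tan48.0° + 1.5·cos50.0°) = 1.5·506.4 − 471.9
T·(0.7660·1.1106 + 1.5·0.6428) = 759.5 − 471.9 = 287.7
T·1.8150 = 287.7
T = 158.5 kN/m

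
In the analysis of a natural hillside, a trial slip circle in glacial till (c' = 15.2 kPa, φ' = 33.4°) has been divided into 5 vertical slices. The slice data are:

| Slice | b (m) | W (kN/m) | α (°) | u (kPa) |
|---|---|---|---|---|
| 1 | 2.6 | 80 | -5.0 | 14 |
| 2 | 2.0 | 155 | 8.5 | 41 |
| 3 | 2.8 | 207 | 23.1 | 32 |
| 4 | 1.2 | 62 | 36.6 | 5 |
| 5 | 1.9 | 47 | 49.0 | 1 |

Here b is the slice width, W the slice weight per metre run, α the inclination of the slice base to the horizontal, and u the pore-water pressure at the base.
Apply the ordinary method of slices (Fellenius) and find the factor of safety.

FS = 2.16

Ordinary method of slices: FS = Σ[c'·Δl_i + (W_i cosα_i − u_i·Δl_i)·tanφ'] / Σ W_i sinα_i, with Δl_i = b_i / cosα_i.
Slice 1: Δl = 2.6/cos(-5.0°) = 2.610 m; N'_1 = 80·cos(-5.0°) − 14·2.610 = 43.2; c'Δl = 39.67; W sinα = -7.0
Slice 2: Δl = 2.0/cos8.5° = 2.022 m; N'_2 = 155·cos8.5° − 41·2.022 = 70.4; c'Δl = 30.74; W sinα = 22.9
Slice 3: Δl = 2.8/cos23.1° = 3.044 m; N'_3 = 207·cos23.1° − 32·3.044 = 93.0; c'Δl = 46.27; W sinα = 81.2
Slice 4: Δl = 1.2/cos36.6° = 1.495 m; N'_4 = 62·cos36.6° − 5·1.495 = 42.3; c'Δl = 22.72; W sinα = 37.0
Slice 5: Δl = 1.9/cos49.0° = 2.896 m; N'_5 = 47·cos49.0° − 1·2.896 = 27.9; c'Δl = 44.02; W sinα = 35.5
Σc'Δl = 183.4 kN/m; ΣN' = 276.8 kN/m; ΣW sinα = 169.6 kN/m
Resisting = 183.4 + 276.8·tan33.4° = 183.4 + 182.5 = 365.9 kN/m
FS = 365.9 / 169.6 = 2.158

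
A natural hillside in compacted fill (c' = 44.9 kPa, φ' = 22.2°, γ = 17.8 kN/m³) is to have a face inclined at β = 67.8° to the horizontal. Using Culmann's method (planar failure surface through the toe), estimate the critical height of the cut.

H_c = 28.80 m

Culmann's analysis gives the critical failure plane at α_cr = (β + φ')/2 = (67.8 + 22.2)/2 = 45.0°, and the critical height
H_c = (4c'/γ) · sinβ cosφ' / [1 − cos(β − φ')]
    = (4·44.9/17.8) · sin67.8°·cos22.2° / [1 − cos(45.6°)]
    = 10.090 · 0.9259·0.9259 / [1 − 0.6997]
    = 10.090 · 0.8572 / 0.3003
    = 28.80 m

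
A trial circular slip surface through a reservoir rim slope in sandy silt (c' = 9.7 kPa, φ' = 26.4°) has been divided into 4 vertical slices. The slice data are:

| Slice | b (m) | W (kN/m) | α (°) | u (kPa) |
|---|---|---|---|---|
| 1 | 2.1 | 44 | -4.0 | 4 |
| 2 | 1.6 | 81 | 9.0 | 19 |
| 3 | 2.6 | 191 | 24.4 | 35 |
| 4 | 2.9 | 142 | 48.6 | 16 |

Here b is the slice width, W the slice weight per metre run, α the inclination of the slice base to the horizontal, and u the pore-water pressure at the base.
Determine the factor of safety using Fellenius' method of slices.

Ordinary method of slices: FS = Σ[c'·Δl_i + (W_i cosα_i − u_i·Δl_i)·tanφ'] / Σ W_i sinα_i, with Δl_i = b_i / cosα_i.
Slice 1: Δl = 2.1/cos(-4.0°) = 2.105 m; N'_1 = 44·cos(-4.0°) − 4·2.105 = 35.5; c'Δl = 20.42; W sinα = -3.1
Slice 2: Δl = 1.6/cos9.0° = 1.620 m; N'_2 = 81·cos9.0° − 19·1.620 = 49.2; c'Δl = 15.71; W sinα = 12.7
Slice 3: Δl = 2.6/cos24.4° = 2.855 m; N'_3 = 191·cos24.4° − 35·2.855 = 74.0; c'Δl = 27.69; W sinα = 78.9
Slice 4: Δl = 2.9/cos48.6° = 4.385 m; N'_4 = 142·cos48.6° − 16·4.385 = 23.7; c'Δl = 42.54; W sinα = 106.5
Σc'Δl = 106.4 kN/m; ΣN' = 182.5 kN/m; ΣW sinα = 195.0 kN/m
Resisting = 106.4 + 182.5·tan26.4° = 106.4 + 90.6 = 196.9 kN/m
FS = 196.9 / 195.0 = 1.010

FS = 1.01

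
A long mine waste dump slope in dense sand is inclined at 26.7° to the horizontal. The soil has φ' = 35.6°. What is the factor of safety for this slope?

For a dry cohesionless infinite slope the factor of safety is FS = tanφ' / tanβ.
FS = tan35.6° / tan26.7° = 0.7159 / 0.5029 = 1.423

FS = 1.42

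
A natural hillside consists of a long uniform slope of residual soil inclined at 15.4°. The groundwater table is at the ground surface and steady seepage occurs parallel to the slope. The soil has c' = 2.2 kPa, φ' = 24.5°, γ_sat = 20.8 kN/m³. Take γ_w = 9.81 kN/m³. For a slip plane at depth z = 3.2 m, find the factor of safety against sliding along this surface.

FS = 1.00

With seepage parallel to the slope and the water table at the surface, the effective normal stress on the slip plane uses the buoyant unit weight γ' = γ_sat − γ_w while the driving shear stress uses γ_sat:
FS = [c' + γ' z cos²β tanφ'] / [γ_sat z sinβ cosβ]
γ' = 20.8 − 9.81 = 10.99 kN/m³
Numerator = 2.2 + 10.99·3.2·cos²15.4°·tan24.5° = 2.2 + 10.99·3.2·0.9295·0.4557 = 17.097 kPa
Denominator = 20.8·3.2·sin15.4°·cos15.4° = 20.8·3.2·0.2656·0.9641 = 17.041 kPa
FS = 17.097 / 17.041 = 1.003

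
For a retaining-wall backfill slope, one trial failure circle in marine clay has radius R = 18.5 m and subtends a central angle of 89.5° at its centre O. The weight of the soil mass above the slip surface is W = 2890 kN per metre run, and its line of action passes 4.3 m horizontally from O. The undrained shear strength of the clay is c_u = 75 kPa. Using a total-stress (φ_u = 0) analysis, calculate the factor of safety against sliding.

Taking moments about the centre O, the resisting moment is provided by the undrained shear strength acting along the arc:
Arc length L_a = R·θ = 18.5·(89.5°·π/180) = 18.5·1.5621 = 28.90 m
M_R = c_u·L_a·R = 75·28.90·18.5 = 40096.4 kN·m/m
M_D = W·d = 2890·4.3 = 12427.0 kN·m/m
FS = M_R / M_D = 40096.4 / 12427.0 = 3.227

FS = 3.23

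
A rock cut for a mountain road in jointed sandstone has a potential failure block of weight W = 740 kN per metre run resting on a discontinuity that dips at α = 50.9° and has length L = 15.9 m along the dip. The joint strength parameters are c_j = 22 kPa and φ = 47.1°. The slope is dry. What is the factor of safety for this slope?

FS = 1.48

Resolving the block weight along and normal to the plane and applying the Mohr–Coulomb strength on the joint:
N' = W cosα = 740·cos50.9° = 466.7 kN/m
Driving force T = W sinα = 740·sin50.9° = 574.3 kN/m
Resisting force R = c_j·L + N'·tanφ = 22·15.9 + 466.7·tan47.1° = 349.8 + 502.2 = 852.0 kN/m
FS = R / T = 852.0 / 574.3 = 1.484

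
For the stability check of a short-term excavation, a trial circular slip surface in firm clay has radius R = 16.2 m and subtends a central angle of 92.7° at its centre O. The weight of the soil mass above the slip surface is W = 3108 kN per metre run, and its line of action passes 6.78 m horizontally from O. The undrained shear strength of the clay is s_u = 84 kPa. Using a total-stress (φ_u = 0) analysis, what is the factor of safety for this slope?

FS = 1.69

Taking moments about the centre O, the resisting moment is provided by the undrained shear strength acting along the arc:
Arc length L_a = R·θ = 16.2·(92.7°·π/180) = 16.2·1.6179 = 26.21 m
M_R = s_u·L_a·R = 84·26.21·16.2 = 35667.0 kN·m/m
M_D = W·d = 3108·6.78 = 21072.2 kN·m/m
FS = M_R / M_D = 35667.0 / 21072.2 = 1.693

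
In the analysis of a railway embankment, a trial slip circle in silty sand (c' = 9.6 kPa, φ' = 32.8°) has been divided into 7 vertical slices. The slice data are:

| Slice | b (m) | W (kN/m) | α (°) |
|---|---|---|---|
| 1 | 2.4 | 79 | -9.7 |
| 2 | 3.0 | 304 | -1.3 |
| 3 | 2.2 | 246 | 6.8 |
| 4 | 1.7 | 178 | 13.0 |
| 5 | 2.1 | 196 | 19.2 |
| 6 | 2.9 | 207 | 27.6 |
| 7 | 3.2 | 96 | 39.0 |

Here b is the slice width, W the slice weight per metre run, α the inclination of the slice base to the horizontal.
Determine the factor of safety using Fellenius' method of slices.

Ordinary method of slices: FS = Σ[c'·Δl_i + (W_i cosα_i)·tanφ'] / Σ W_i sinα_i, with Δl_i = b_i / cosα_i.
Slice 1: Δl = 2.4/cos(-9.7°) = 2.435 m; N'_1 = 79·cos(-9.7°) = 77.9; c'Δl = 23.37; W sinα = -13.3
Slice 2: Δl = 3.0/cos(-1.3°) = 3.001 m; N'_2 = 304·cos(-1.3°) = 303.9; c'Δl = 28.81; W sinα = -6.9
Slice 3: Δl = 2.2/cos6.8° = 2.216 m; N'_3 = 246·cos6.8° = 244.3; c'Δl = 21.27; W sinα = 29.1
Slice 4: Δl = 1.7/cos13.0° = 1.745 m; N'_4 = 178·cos13.0° = 173.4; c'Δl = 16.75; W sinα = 40.0
Slice 5: Δl = 2.1/cos19.2° = 2.224 m; N'_5 = 196·cos19.2° = 185.1; c'Δl = 21.35; W sinα = 64.5
Slice 6: Δl = 2.9/cos27.6° = 3.272 m; N'_6 = 207·cos27.6° = 183.4; c'Δl = 31.41; W sinα = 95.9
Slice 7: Δl = 3.2/cos39.0° = 4.118 m; N'_7 = 96·cos39.0° = 74.6; c'Δl = 39.53; W sinα = 60.4
Σc'Δl = 182.5 kN/m; ΣN' = 1242.6 kN/m; ΣW sinα = 269.7 kN/m
Resisting = 182.5 + 1242.6·tan32.8° = 182.5 + 800.8 = 983.3 kN/m
FS = 983.3 / 269.7 = 3.646

FS = 3.65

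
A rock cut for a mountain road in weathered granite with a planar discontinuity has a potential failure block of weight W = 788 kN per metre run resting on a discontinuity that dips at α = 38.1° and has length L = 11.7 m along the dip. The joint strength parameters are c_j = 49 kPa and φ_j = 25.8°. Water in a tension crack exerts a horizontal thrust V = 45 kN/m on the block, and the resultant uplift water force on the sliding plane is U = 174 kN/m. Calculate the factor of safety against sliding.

FS = 1.49

Resolving the block weight along and normal to the plane and applying the Mohr–Coulomb strength on the joint:
N' = W cosα − U − V sinα = 788·cos38.1° − 174 − 45·sin38.1° = 418.3 kN/m
Driving force T = W sinα + V cosα = 788·sin38.1° + 45·cos38.1° = 521.6 kN/m
Resisting force R = c_j·L + N'·tanφ_j = 49·11.7 + 418.3·tan25.8° = 573.3 + 202.2 = 775.5 kN/m
FS = R / T = 775.5 / 521.6 = 1.487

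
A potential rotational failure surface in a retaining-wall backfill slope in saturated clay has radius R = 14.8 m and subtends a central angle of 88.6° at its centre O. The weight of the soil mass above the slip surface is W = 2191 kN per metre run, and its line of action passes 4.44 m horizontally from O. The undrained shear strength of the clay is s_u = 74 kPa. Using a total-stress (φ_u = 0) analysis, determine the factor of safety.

Taking moments about the centre O, the resisting moment is provided by the undrained shear strength acting along the arc:
Arc length L_a = R·θ = 14.8·(88.6°·π/180) = 14.8·1.5464 = 22.89 m
M_R = s_u·L_a·R = 74·22.89·14.8 = 25064.9 kN·m/m
M_D = W·d = 2191·4.44 = 9728.0 kN·m/m
FS = M_R / M_D = 25064.9 / 9728.0 = 2.577

FS = 2.58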